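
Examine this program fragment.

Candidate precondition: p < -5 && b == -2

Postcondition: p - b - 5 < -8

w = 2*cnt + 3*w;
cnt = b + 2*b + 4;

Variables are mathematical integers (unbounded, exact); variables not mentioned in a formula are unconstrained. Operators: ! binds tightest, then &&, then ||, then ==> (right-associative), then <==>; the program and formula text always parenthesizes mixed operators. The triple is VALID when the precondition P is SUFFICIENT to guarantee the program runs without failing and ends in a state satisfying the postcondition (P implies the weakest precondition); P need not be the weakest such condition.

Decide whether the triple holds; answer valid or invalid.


Working backward. After the program, the postcondition p - b - 5 < -8 must hold; in canonical form it is p < b - 3.
Before cnt := b + 2*b + 4: p < b - 3
Before w := 2*cnt + 3*w: p < b - 3
The weakest precondition is p < b - 3.
Check whether p < -5 && b == -2 implies it.
Every state satisfying the precondition satisfies the weakest precondition: the implication holds.
Answer: valid


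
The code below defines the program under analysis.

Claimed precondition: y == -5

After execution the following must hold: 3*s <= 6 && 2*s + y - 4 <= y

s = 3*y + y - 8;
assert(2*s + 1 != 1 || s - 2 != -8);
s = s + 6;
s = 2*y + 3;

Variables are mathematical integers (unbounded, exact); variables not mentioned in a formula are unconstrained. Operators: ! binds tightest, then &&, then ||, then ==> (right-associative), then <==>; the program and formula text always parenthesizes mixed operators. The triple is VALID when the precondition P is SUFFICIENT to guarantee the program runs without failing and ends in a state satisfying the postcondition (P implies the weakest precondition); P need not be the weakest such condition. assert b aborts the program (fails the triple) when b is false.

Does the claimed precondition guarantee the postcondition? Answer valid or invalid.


Working backward. After the program, the postcondition 3*s <= 6 && 2*s + y - 4 <= y must hold; in canonical form it is 3*s <= 6 && 2*s <= 4.
Before s := 2*y + 3: 6*y <= -3 && 4*y <= -2
Before s := s + 6: 6*y <= -3 && 4*y <= -2
Before assert 2*s + 1 != 1 || s - 2 != -8: (2*s != 0 || s != -6) && 6*y <= -3 && 4*y <= -2
Before s := 3*y + y - 8: (8*y != 16 || 4*y != 2) && 6*y <= -3 && 4*y <= -2
The weakest precondition is (8*y != 16 || 4*y != 2) && 6*y <= -3 && 4*y <= -2.
Check whether y == -5 implies it.
Every state satisfying the precondition satisfies the weakest precondition: the implication holds.
Answer: valid


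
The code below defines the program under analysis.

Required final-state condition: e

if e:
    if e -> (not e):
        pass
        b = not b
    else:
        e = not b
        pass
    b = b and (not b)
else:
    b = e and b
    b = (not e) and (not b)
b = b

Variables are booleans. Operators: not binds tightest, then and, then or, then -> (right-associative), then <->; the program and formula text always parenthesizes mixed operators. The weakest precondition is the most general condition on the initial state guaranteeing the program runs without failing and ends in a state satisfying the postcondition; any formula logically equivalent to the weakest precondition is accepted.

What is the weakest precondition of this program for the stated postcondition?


Working backward. After the program, e must hold.
Before b := b: e
Then branch requires ((e -> (not e)) -> e) and ((not (e -> (not e))) -> (not b)); else branch requires e.
Before the if: (e -> (((e -> (not e)) -> e) and ((not (e -> (not e))) -> (not b)))) and ((not e) -> e)
Answer: WP = (e -> (((e -> (not e)) -> e) and ((not (e -> (not e))) -> (not b)))) and ((not e) -> e)


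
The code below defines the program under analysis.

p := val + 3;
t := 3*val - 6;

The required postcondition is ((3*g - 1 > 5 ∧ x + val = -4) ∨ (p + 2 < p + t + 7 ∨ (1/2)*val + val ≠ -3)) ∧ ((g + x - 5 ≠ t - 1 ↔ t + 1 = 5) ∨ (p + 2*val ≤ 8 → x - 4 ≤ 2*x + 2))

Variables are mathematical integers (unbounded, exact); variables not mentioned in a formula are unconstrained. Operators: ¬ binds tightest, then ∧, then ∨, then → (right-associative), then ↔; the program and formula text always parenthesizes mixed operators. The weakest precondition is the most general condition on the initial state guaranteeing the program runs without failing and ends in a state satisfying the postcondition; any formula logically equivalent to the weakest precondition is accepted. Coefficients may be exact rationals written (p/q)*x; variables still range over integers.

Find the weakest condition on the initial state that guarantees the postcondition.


Working backward. After the program, the postcondition ((3*g - 1 > 5 ∧ x + val = -4) ∨ (p + 2 < p + t + 7 ∨ (1/2)*val + val ≠ -3)) ∧ ((g + x - 5 ≠ t - 1 ↔ t + 1 = 5) ∨ (p + 2*val ≤ 8 → x - 4 ≤ 2*x + 2)) must hold; in canonical form it is ((3*g > 6 ∧ val + x = -4) ∨ t > -5 ∨ (3/2)*val ≠ -3) ∧ ((g + x ≠ t + 4 ↔ t = 4) ∨ (p + 2*val ≤ 8 → x ≥ -6)).
Before t := 3*val - 6: ((3*g > 6 ∧ val + x = -4) ∨ 3*val > 1 ∨ (3/2)*val ≠ -3) ∧ ((g + x ≠ 3*val - 2 ↔ 3*val = 10) ∨ (p + 2*val ≤ 8 → x ≥ -6))
Before p := val + 3: ((3*g > 6 ∧ val + x = -4) ∨ 3*val > 1 ∨ (3/2)*val ≠ -3) ∧ ((g + x ≠ 3*val - 2 ↔ 3*val = 10) ∨ (3*val ≤ 5 → x ≥ -6))
Answer: WP = ((3*g > 6 ∧ val + x = -4) ∨ 3*val > 1 ∨ (3/2)*val ≠ -3) ∧ ((g + x ≠ 3*val - 2 ↔ 3*val = 10) ∨ (3*val ≤ 5 → x ≥ -6))


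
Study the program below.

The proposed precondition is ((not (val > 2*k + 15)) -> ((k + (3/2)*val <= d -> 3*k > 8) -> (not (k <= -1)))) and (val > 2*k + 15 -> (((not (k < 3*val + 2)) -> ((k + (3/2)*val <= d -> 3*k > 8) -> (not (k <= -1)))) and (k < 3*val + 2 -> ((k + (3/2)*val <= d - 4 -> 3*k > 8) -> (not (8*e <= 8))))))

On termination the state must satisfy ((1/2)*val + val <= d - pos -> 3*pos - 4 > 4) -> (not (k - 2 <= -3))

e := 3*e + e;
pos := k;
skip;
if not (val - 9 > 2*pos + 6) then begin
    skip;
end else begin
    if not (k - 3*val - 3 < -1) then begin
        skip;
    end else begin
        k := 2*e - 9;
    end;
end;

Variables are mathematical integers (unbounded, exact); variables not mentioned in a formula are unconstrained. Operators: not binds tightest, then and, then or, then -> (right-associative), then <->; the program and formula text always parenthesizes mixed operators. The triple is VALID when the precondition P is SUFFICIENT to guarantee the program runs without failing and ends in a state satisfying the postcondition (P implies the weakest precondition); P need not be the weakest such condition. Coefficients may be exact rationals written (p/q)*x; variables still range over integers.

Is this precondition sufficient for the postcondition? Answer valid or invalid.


Working backward. After the program, the postcondition ((1/2)*val + val <= d - pos -> 3*pos - 4 > 4) -> (not (k - 2 <= -3)) must hold; in canonical form it is (pos + (3/2)*val <= d -> 3*pos > 8) -> (not (k <= -1)).
Then branch requires (pos + (3/2)*val <= d -> 3*pos > 8) -> (not (k <= -1)); else branch requires ((not (k < 3*val + 2)) -> ((pos + (3/2)*val <= d -> 3*pos > 8) -> (not (k <= -1)))) and (k < 3*val + 2 -> ((pos + (3/2)*val <= d -> 3*pos > 8) -> (not (2*e <= 8)))).
Before the if: ((not (val > 2*pos + 15)) -> ((pos + (3/2)*val <= d -> 3*pos > 8) -> (not (k <= -1)))) and (val > 2*pos + 15 -> (((not (k < 3*val + 2)) -> ((pos + (3/2)*val <= d -> 3*pos > 8) -> (not (k <= -1)))) and (k < 3*val + 2 -> ((pos + (3/2)*val <= d -> 3*pos > 8) -> (not (2*e <= 8))))))
Before skip: ((not (val > 2*pos + 15)) -> ((pos + (3/2)*val <= d -> 3*pos > 8) -> (not (k <= -1)))) and (val > 2*pos + 15 -> (((not (k < 3*val + 2)) -> ((pos + (3/2)*val <= d -> 3*pos > 8) -> (not (k <= -1)))) and (k < 3*val + 2 -> ((pos + (3/2)*val <= d -> 3*pos > 8) -> (not (2*e <= 8))))))
Before pos := k: ((not (val > 2*k + 15)) -> ((k + (3/2)*val <= d -> 3*k > 8) -> (not (k <= -1)))) and (val > 2*k + 15 -> (((not (k < 3*val + 2)) -> ((k + (3/2)*val <= d -> 3*k > 8) -> (not (k <= -1)))) and (k < 3*val + 2 -> ((k + (3/2)*val <= d -> 3*k > 8) -> (not (2*e <= 8))))))
Before e := 3*e + e: ((not (val > 2*k + 15)) -> ((k + (3/2)*val <= d -> 3*k > 8) -> (not (k <= -1)))) and (val > 2*k + 15 -> (((not (k < 3*val + 2)) -> ((k + (3/2)*val <= d -> 3*k > 8) -> (not (k <= -1)))) and (k < 3*val + 2 -> ((k + (3/2)*val <= d -> 3*k > 8) -> (not (8*e <= 8))))))
The weakest precondition is ((not (val > 2*k + 15)) -> ((k + (3/2)*val <= d -> 3*k > 8) -> (not (k <= -1)))) and (val > 2*k + 15 -> (((not (k < 3*val + 2)) -> ((k + (3/2)*val <= d -> 3*k > 8) -> (not (k <= -1)))) and (k < 3*val + 2 -> ((k + (3/2)*val <= d -> 3*k > 8) -> (not (8*e <= 8)))))).
Check whether ((not (val > 2*k + 15)) -> ((k + (3/2)*val <= d -> 3*k > 8) -> (not (k <= -1)))) and (val > 2*k + 15 -> (((not (k < 3*val + 2)) -> ((k + (3/2)*val <= d -> 3*k > 8) -> (not (k <= -1)))) and (k < 3*val + 2 -> ((k + (3/2)*val <= d - 4 -> 3*k > 8) -> (not (8*e <= 8)))))) implies it.
Every state satisfying the precondition satisfies the weakest precondition: the implication holds.
Answer: valid


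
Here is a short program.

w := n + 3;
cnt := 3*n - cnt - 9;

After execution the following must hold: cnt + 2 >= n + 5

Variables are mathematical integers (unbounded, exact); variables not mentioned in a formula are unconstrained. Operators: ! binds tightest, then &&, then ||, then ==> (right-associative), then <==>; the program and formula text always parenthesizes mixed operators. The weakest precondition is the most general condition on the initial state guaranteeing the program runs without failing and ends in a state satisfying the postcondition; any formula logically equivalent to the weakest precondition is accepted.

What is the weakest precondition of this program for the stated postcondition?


Working backward. After the program, the postcondition cnt + 2 >= n + 5 must hold; in canonical form it is cnt >= n + 3.
Before cnt := 3*n - cnt - 9: 2*n >= cnt + 12
Before w := n + 3: 2*n >= cnt + 12
Answer: WP = 2*n >= cnt + 12


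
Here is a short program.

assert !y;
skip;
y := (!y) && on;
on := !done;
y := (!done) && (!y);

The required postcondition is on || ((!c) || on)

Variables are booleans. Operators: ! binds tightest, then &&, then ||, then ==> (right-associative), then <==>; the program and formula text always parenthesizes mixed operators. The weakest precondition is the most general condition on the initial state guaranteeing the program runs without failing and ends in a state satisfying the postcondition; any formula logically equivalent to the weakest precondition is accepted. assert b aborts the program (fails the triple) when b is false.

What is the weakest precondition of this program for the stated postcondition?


Working backward. After the program, the postcondition on || ((!c) || on) must hold; in canonical form it is on || (!c).
Before y := (!done) && (!y): on || (!c)
Before on := !done: (!done) || (!c)
Before y := (!y) && on: (!done) || (!c)
Before skip: (!done) || (!c)
Before assert !y: (!y) && ((!done) || (!c))
Answer: WP = (!y) && ((!done) || (!c))


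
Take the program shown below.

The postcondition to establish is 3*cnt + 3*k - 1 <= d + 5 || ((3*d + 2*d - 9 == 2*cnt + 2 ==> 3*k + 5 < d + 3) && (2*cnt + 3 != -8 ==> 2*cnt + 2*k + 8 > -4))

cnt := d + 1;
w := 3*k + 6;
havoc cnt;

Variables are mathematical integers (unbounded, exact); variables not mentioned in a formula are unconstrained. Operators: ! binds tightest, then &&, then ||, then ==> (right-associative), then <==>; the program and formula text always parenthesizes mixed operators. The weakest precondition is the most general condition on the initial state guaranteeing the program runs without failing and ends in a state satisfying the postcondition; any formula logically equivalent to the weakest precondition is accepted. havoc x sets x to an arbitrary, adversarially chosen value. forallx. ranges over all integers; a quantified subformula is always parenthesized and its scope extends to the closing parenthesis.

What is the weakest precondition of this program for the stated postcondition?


Working backward. After the program, the postcondition 3*cnt + 3*k - 1 <= d + 5 || ((3*d + 2*d - 9 == 2*cnt + 2 ==> 3*k + 5 < d + 3) && (2*cnt + 3 != -8 ==> 2*cnt + 2*k + 8 > -4)) must hold; in canonical form it is 3*cnt + 3*k <= d + 6 || ((5*d == 2*cnt + 11 ==> 3*k < d - 2) && (2*cnt != -11 ==> 2*cnt + 2*k > -12)).
Before havoc cnt: forall cnt_1. (3*cnt_1 + 3*k <= d + 6 || ((5*d == 2*cnt_1 + 11 ==> 3*k < d - 2) && (2*cnt_1 != -11 ==> 2*cnt_1 + 2*k > -12)))
Before w := 3*k + 6: forall cnt_1. (3*cnt_1 + 3*k <= d + 6 || ((5*d == 2*cnt_1 + 11 ==> 3*k < d - 2) && (2*cnt_1 != -11 ==> 2*cnt_1 + 2*k > -12)))
Before cnt := d + 1: forall cnt_1. (3*cnt_1 + 3*k <= d + 6 || ((5*d == 2*cnt_1 + 11 ==> 3*k < d - 2) && (2*cnt_1 != -11 ==> 2*cnt_1 + 2*k > -12)))
Answer: WP = forall cnt_1. (3*cnt_1 + 3*k <= d + 6 || ((5*d == 2*cnt_1 + 11 ==> 3*k < d - 2) && (2*cnt_1 != -11 ==> 2*cnt_1 + 2*k > -12)))


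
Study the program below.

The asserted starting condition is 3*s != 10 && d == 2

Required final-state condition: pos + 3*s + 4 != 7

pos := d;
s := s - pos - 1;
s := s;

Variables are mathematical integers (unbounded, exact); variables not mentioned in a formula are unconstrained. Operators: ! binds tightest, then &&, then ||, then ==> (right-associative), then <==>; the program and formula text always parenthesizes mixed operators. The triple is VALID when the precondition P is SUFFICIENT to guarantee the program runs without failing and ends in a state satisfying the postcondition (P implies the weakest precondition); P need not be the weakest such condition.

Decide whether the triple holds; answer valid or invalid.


Working backward. After the program, the postcondition pos + 3*s + 4 != 7 must hold; in canonical form it is pos + 3*s != 3.
Before s := s: pos + 3*s != 3
Before s := s - pos - 1: 3*s != 2*pos + 6
Before pos := d: 3*s != 2*d + 6
The weakest precondition is 3*s != 2*d + 6.
Check whether 3*s != 10 && d == 2 implies it.
Every state satisfying the precondition satisfies the weakest precondition: the implication holds.
Answer: valid


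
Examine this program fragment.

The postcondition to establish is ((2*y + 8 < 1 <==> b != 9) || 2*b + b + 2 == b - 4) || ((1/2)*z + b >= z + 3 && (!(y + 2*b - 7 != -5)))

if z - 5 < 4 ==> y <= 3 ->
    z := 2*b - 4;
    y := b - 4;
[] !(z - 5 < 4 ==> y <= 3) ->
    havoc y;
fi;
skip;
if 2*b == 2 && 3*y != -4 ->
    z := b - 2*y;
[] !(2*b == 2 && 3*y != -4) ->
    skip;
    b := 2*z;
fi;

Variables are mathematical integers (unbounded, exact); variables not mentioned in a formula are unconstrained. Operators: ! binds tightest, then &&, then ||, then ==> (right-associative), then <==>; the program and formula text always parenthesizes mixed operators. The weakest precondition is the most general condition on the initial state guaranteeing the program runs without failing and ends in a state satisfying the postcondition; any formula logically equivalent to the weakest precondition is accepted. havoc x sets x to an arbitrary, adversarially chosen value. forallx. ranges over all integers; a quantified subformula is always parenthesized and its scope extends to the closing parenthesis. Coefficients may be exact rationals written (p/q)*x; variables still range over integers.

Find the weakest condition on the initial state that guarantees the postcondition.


Working backward. After the program, the postcondition ((2*y + 8 < 1 <==> b != 9) || 2*b + b + 2 == b - 4) || ((1/2)*z + b >= z + 3 && (!(y + 2*b - 7 != -5))) must hold; in canonical form it is (2*y < -7 <==> b != 9) || 2*b == -6 || (b >= (1/2)*z + 3 && (!(2*b + y != 2))).
Then branch requires (2*y < -7 <==> b != 9) || 2*b == -6 || ((1/2)*b + y >= 3 && (!(2*b + y != 2))); else branch requires (2*y < -7 <==> 2*z != 9) || 4*z == -6 || ((3/2)*z >= 3 && (!(y + 4*z != 2))).
Before the if: ((2*b == 2 && 3*y != -4) ==> ((2*y < -7 <==> b != 9) || 2*b == -6 || ((1/2)*b + y >= 3 && (!(2*b + y != 2))))) && ((!(2*b == 2 && 3*y != -4)) ==> ((2*y < -7 <==> 2*z != 9) || 4*z == -6 || ((3/2)*z >= 3 && (!(y + 4*z != 2)))))
Before skip: ((2*b == 2 && 3*y != -4) ==> ((2*y < -7 <==> b != 9) || 2*b == -6 || ((1/2)*b + y >= 3 && (!(2*b + y != 2))))) && ((!(2*b == 2 && 3*y != -4)) ==> ((2*y < -7 <==> 2*z != 9) || 4*z == -6 || ((3/2)*z >= 3 && (!(y + 4*z != 2)))))
Then branch requires ((2*b == 2 && 3*b != 8) ==> ((2*b < 1 <==> b != 9) || 2*b == -6 || ((3/2)*b >= 7 && (!(3*b != 6))))) && ((!(2*b == 2 && 3*b != 8)) ==> ((2*b < 1 <==> 4*b != 17) || 8*b == 10 || (3*b >= 9 && (!(9*b != 22))))); else branch requires forall y_1. (((2*b == 2 && 3*y_1 != -4) ==> ((2*y_1 < -7 <==> b != 9) || 2*b == -6 || ((1/2)*b + y_1 >= 3 && (!(2*b + y_1 != 2))))) && ((!(2*b == 2 && 3*y_1 != -4)) ==> ((2*y_1 < -7 <==> 2*z != 9) || 4*z == -6 || ((3/2)*z >= 3 && (!(y_1 + 4*z != 2)))))).
Before the if: ((z < 9 ==> y <= 3) ==> (((2*b == 2 && 3*b != 8) ==> ((2*b < 1 <==> b != 9) || 2*b == -6 || ((3/2)*b >= 7 && (!(3*b != 6))))) && ((!(2*b == 2 && 3*b != 8)) ==> ((2*b < 1 <==> 4*b != 17) || 8*b == 10 || (3*b >= 9 && (!(9*b != 22))))))) && ((!(z < 9 ==> y <= 3)) ==> (forall y_1. (((2*b == 2 && 3*y_1 != -4) ==> ((2*y_1 < -7 <==> b != 9) || 2*b == -6 || ((1/2)*b + y_1 >= 3 && (!(2*b + y_1 != 2))))) && ((!(2*b == 2 && 3*y_1 != -4)) ==> ((2*y_1 < -7 <==> 2*z != 9) || 4*z == -6 || ((3/2)*z >= 3 && (!(y_1 + 4*z != 2))))))))
Answer: WP = ((z < 9 ==> y <= 3) ==> (((2*b == 2 && 3*b != 8) ==> ((2*b < 1 <==> b != 9) || 2*b == -6 || ((3/2)*b >= 7 && (!(3*b != 6))))) && ((!(2*b == 2 && 3*b != 8)) ==> ((2*b < 1 <==> 4*b != 17) || 8*b == 10 || (3*b >= 9 && (!(9*b != 22))))))) && ((!(z < 9 ==> y <= 3)) ==> (forall y_1. (((2*b == 2 && 3*y_1 != -4) ==> ((2*y_1 < -7 <==> b != 9) || 2*b == -6 || ((1/2)*b + y_1 >= 3 && (!(2*b + y_1 != 2))))) && ((!(2*b == 2 && 3*y_1 != -4)) ==> ((2*y_1 < -7 <==> 2*z != 9) || 4*z == -6 || ((3/2)*z >= 3 && (!(y_1 + 4*z != 2))))))))


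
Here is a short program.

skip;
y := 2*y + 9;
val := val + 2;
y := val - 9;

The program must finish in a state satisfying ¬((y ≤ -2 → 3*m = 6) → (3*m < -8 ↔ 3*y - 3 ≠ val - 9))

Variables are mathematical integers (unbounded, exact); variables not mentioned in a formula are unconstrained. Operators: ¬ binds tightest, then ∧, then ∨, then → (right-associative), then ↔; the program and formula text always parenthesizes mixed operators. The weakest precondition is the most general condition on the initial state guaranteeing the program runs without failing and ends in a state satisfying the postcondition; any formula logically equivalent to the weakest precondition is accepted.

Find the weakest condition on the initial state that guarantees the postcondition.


Working backward. After the program, the postcondition ¬((y ≤ -2 → 3*m = 6) → (3*m < -8 ↔ 3*y - 3 ≠ val - 9)) must hold; in canonical form it is ¬((y ≤ -2 → 3*m = 6) → (3*m < -8 ↔ 3*y ≠ val - 6)).
Before y := val - 9: ¬((val ≤ 7 → 3*m = 6) → (3*m < -8 ↔ 2*val ≠ 21))
Before val := val + 2: ¬((val ≤ 5 → 3*m = 6) → (3*m < -8 ↔ 2*val ≠ 17))
Before y := 2*y + 9: ¬((val ≤ 5 → 3*m = 6) → (3*m < -8 ↔ 2*val ≠ 17))
Before skip: ¬((val ≤ 5 → 3*m = 6) → (3*m < -8 ↔ 2*val ≠ 17))
Answer: WP = ¬((val ≤ 5 → 3*m = 6) → (3*m < -8 ↔ 2*val ≠ 17))


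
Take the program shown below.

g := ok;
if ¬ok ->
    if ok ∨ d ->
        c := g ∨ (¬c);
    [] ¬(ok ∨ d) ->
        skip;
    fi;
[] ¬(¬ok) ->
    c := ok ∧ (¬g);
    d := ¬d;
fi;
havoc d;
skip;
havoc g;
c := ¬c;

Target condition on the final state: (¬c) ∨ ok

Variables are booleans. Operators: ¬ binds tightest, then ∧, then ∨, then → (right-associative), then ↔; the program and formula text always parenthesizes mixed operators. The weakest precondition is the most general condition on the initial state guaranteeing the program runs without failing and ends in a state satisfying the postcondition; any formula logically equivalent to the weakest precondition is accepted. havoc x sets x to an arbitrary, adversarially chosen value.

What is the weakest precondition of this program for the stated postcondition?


Working backward. After the program, (¬c) ∨ ok must hold.
Before c := ¬c: c ∨ ok
Before havoc g: c ∨ ok
Before skip: c ∨ ok
Before havoc d: c ∨ ok
Then branch requires ((ok ∨ d) → (g ∨ (¬c) ∨ ok)) ∧ ((¬(ok ∨ d)) → (c ∨ ok)); else branch requires (ok ∧ (¬g)) ∨ ok.
Before the if: ((¬ok) → (((ok ∨ d) → (g ∨ (¬c) ∨ ok)) ∧ ((¬(ok ∨ d)) → (c ∨ ok)))) ∧ (ok → ((ok ∧ (¬g)) ∨ ok))
Before g := ok: (¬ok) → (((ok ∨ d) → (ok ∨ (¬c))) ∧ ((¬(ok ∨ d)) → (c ∨ ok)))
Answer: WP = (¬ok) → (((ok ∨ d) → (ok ∨ (¬c))) ∧ ((¬(ok ∨ d)) → (c ∨ ok)))


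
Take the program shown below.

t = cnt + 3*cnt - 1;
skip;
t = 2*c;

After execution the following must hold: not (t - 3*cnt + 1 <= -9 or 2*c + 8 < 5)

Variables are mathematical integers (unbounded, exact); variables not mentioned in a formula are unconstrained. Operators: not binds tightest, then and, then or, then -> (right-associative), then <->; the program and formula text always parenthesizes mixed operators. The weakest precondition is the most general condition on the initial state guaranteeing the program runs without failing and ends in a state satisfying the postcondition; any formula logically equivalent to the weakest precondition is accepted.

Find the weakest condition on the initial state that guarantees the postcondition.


Working backward. After the program, the postcondition not (t - 3*cnt + 1 <= -9 or 2*c + 8 < 5) must hold; in canonical form it is not (t <= 3*cnt - 10 or 2*c < -3).
Before t := 2*c: not (2*c <= 3*cnt - 10 or 2*c < -3)
Before skip: not (2*c <= 3*cnt - 10 or 2*c < -3)
Before t := cnt + 3*cnt - 1: not (2*c <= 3*cnt - 10 or 2*c < -3)
Answer: WP = not (2*c <= 3*cnt - 10 or 2*c < -3)


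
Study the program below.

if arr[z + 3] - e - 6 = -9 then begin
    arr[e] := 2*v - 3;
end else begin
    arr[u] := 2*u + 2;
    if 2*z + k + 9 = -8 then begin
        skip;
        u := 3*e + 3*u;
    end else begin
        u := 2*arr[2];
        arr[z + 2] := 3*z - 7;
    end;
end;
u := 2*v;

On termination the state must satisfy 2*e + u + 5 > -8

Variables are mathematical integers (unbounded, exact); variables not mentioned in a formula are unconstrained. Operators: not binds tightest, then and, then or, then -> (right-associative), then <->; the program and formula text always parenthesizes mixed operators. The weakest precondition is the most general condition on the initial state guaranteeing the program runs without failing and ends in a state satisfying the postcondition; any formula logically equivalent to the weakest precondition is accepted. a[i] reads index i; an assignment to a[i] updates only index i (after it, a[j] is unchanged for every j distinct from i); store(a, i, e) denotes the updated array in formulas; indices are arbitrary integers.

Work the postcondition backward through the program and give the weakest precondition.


Working backward. After the program, the postcondition 2*e + u + 5 > -8 must hold; in canonical form it is 2*e + u > -13.
Before u := 2*v: 2*e + 2*v > -13
Then branch requires 2*e + 2*v > -13; else branch requires (k + 2*z = -17 -> 2*e + 2*v > -13) and ((not (k + 2*z = -17)) -> 2*e + 2*v > -13).
Before the if: (arr[z + 3] = e - 3 -> 2*e + 2*v > -13) and ((not (arr[z + 3] = e - 3)) -> ((k + 2*z = -17 -> 2*e + 2*v > -13) and ((not (k + 2*z = -17)) -> 2*e + 2*v > -13)))
Answer: WP = (arr[z + 3] = e - 3 -> 2*e + 2*v > -13) and ((not (arr[z + 3] = e - 3)) -> ((k + 2*z = -17 -> 2*e + 2*v > -13) and ((not (k + 2*z = -17)) -> 2*e + 2*v > -13)))


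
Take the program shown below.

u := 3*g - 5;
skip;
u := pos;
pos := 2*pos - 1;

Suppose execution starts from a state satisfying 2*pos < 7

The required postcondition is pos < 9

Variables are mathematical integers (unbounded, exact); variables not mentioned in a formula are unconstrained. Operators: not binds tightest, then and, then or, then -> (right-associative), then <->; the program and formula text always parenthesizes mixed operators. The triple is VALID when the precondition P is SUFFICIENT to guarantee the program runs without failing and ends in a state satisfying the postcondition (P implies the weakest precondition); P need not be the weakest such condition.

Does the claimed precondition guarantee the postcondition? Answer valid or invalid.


Working backward. After the program, pos < 9 must hold.
Before pos := 2*pos - 1: 2*pos < 10
Before u := pos: 2*pos < 10
Before skip: 2*pos < 10
Before u := 3*g - 5: 2*pos < 10
The weakest precondition is 2*pos < 10.
Check whether 2*pos < 7 implies it.
Every state satisfying the precondition satisfies the weakest precondition: the implication holds.
Answer: valid


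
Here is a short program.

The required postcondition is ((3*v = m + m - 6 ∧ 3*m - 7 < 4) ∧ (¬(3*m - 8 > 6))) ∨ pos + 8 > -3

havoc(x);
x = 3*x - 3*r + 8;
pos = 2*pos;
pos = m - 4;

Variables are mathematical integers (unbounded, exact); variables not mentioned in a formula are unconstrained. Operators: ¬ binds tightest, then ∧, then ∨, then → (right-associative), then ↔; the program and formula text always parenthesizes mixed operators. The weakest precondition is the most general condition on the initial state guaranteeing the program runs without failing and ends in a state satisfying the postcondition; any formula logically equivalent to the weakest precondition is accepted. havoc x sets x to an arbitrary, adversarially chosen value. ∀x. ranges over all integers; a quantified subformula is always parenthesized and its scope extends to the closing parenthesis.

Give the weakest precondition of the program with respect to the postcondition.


Working backward. After the program, the postcondition ((3*v = m + m - 6 ∧ 3*m - 7 < 4) ∧ (¬(3*m - 8 > 6))) ∨ pos + 8 > -3 must hold; in canonical form it is (3*v = 2*m - 6 ∧ 3*m < 11 ∧ (¬(3*m > 14))) ∨ pos > -11.
Before pos := m - 4: (3*v = 2*m - 6 ∧ 3*m < 11 ∧ (¬(3*m > 14))) ∨ m > -7
Before pos := 2*pos: (3*v = 2*m - 6 ∧ 3*m < 11 ∧ (¬(3*m > 14))) ∨ m > -7
Before x := 3*x - 3*r + 8: (3*v = 2*m - 6 ∧ 3*m < 11 ∧ (¬(3*m > 14))) ∨ m > -7
Before havoc x: (3*v = 2*m - 6 ∧ 3*m < 11 ∧ (¬(3*m > 14))) ∨ m > -7
Answer: WP = (3*v = 2*m - 6 ∧ 3*m < 11 ∧ (¬(3*m > 14))) ∨ m > -7


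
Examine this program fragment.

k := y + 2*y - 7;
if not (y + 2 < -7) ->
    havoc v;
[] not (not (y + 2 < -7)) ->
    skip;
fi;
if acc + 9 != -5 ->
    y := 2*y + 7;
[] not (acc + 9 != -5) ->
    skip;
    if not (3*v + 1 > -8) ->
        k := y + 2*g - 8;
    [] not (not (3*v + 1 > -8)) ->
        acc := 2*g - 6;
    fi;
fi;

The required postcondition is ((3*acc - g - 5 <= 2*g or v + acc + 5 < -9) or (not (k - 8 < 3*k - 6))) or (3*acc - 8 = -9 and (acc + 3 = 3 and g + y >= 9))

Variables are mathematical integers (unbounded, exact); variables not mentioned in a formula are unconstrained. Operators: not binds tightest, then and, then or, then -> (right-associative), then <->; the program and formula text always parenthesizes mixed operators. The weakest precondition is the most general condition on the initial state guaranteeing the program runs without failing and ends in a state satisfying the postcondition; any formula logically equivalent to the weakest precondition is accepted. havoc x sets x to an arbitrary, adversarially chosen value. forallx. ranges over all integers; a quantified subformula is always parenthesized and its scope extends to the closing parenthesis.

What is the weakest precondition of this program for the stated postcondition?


Working backward. After the program, the postcondition ((3*acc - g - 5 <= 2*g or v + acc + 5 < -9) or (not (k - 8 < 3*k - 6))) or (3*acc - 8 = -9 and (acc + 3 = 3 and g + y >= 9)) must hold; in canonical form it is 3*acc <= 3*g + 5 or acc + v < -14 or (not (2*k > -2)) or (3*acc = -1 and acc = 0 and g + y >= 9).
Then branch requires 3*acc <= 3*g + 5 or acc + v < -14 or (not (2*k > -2)) or (3*acc = -1 and acc = 0 and g + 2*y >= 2); else branch requires ((not (3*v > -9)) -> (3*acc <= 3*g + 5 or acc + v < -14 or (not (4*g + 2*y > 14)) or (3*acc = -1 and acc = 0 and g + y >= 9))) and (3*v > -9 -> (3*g <= 23 or 2*g + v < -8 or (not (2*k > -2)) or (6*g = 17 and 2*g = 6 and g + y >= 9))).
Before the if: (acc != -14 -> (3*acc <= 3*g + 5 or acc + v < -14 or (not (2*k > -2)) or (3*acc = -1 and acc = 0 and g + 2*y >= 2))) and ((not (acc != -14)) -> (((not (3*v > -9)) -> (3*acc <= 3*g + 5 or acc + v < -14 or (not (4*g + 2*y > 14)) or (3*acc = -1 and acc = 0 and g + y >= 9))) and (3*v > -9 -> (3*g <= 23 or 2*g + v < -8 or (not (2*k > -2)) or (6*g = 17 and 2*g = 6 and g + y >= 9)))))
Then branch requires forall v_1. ((acc != -14 -> (3*acc <= 3*g + 5 or acc + v_1 < -14 or (not (2*k > -2)) or (3*acc = -1 and acc = 0 and g + 2*y >= 2))) and ((not (acc != -14)) -> (((not (3*v_1 > -9)) -> (3*acc <= 3*g + 5 or acc + v_1 < -14 or (not (4*g + 2*y > 14)) or (3*acc = -1 and acc = 0 and g + y >= 9))) and (3*v_1 > -9 -> (3*g <= 23 or 2*g + v_1 < -8 or (not (2*k > -2)) or (6*g = 17 and 2*g = 6 and g + y >= 9)))))); else branch requires (acc != -14 -> (3*acc <= 3*g + 5 or acc + v < -14 or (not (2*k > -2)) or (3*acc = -1 and acc = 0 and g + 2*y >= 2))) and ((not (acc != -14)) -> (((not (3*v > -9)) -> (3*acc <= 3*g + 5 or acc + v < -14 or (not (4*g + 2*y > 14)) or (3*acc = -1 and acc = 0 and g + y >= 9))) and (3*v > -9 -> (3*g <= 23 or 2*g + v < -8 or (not (2*k > -2)) or (6*g = 17 and 2*g = 6 and g + y >= 9))))).
Before the if: ((not (y < -9)) -> (forall v_1. ((acc != -14 -> (3*acc <= 3*g + 5 or acc + v_1 < -14 or (not (2*k > -2)) or (3*acc = -1 and acc = 0 and g + 2*y >= 2))) and ((not (acc != -14)) -> (((not (3*v_1 > -9)) -> (3*acc <= 3*g + 5 or acc + v_1 < -14 or (not (4*g + 2*y > 14)) or (3*acc = -1 and acc = 0 and g + y >= 9))) and (3*v_1 > -9 -> (3*g <= 23 or 2*g + v_1 < -8 or (not (2*k > -2)) or (6*g = 17 and 2*g = 6 and g + y >= 9)))))))) and (y < -9 -> ((acc != -14 -> (3*acc <= 3*g + 5 or acc + v < -14 or (not (2*k > -2)) or (3*acc = -1 and acc = 0 and g + 2*y >= 2))) and ((not (acc != -14)) -> (((not (3*v > -9)) -> (3*acc <= 3*g + 5 or acc + v < -14 or (not (4*g + 2*y > 14)) or (3*acc = -1 and acc = 0 and g + y >= 9))) and (3*v > -9 -> (3*g <= 23 or 2*g + v < -8 or (not (2*k > -2)) or (6*g = 17 and 2*g = 6 and g + y >= 9)))))))
Before k := y + 2*y - 7: ((not (y < -9)) -> (forall v_1. ((acc != -14 -> (3*acc <= 3*g + 5 or acc + v_1 < -14 or (not (6*y > 12)) or (3*acc = -1 and acc = 0 and g + 2*y >= 2))) and ((not (acc != -14)) -> (((not (3*v_1 > -9)) -> (3*acc <= 3*g + 5 or acc + v_1 < -14 or (not (4*g + 2*y > 14)) or (3*acc = -1 and acc = 0 and g + y >= 9))) and (3*v_1 > -9 -> (3*g <= 23 or 2*g + v_1 < -8 or (not (6*y > 12)) or (6*g = 17 and 2*g = 6 and g + y >= 9)))))))) and (y < -9 -> ((acc != -14 -> (3*acc <= 3*g + 5 or acc + v < -14 or (not (6*y > 12)) or (3*acc = -1 and acc = 0 and g + 2*y >= 2))) and ((not (acc != -14)) -> (((not (3*v > -9)) -> (3*acc <= 3*g + 5 or acc + v < -14 or (not (4*g + 2*y > 14)) or (3*acc = -1 and acc = 0 and g + y >= 9))) and (3*v > -9 -> (3*g <= 23 or 2*g + v < -8 or (not (6*y > 12)) or (6*g = 17 and 2*g = 6 and g + y >= 9)))))))
Answer: WP = ((not (y < -9)) -> (forall v_1. ((acc != -14 -> (3*acc <= 3*g + 5 or acc + v_1 < -14 or (not (6*y > 12)) or (3*acc = -1 and acc = 0 and g + 2*y >= 2))) and ((not (acc != -14)) -> (((not (3*v_1 > -9)) -> (3*acc <= 3*g + 5 or acc + v_1 < -14 or (not (4*g + 2*y > 14)) or (3*acc = -1 and acc = 0 and g + y >= 9))) and (3*v_1 > -9 -> (3*g <= 23 or 2*g + v_1 < -8 or (not (6*y > 12)) or (6*g = 17 and 2*g = 6 and g + y >= 9)))))))) and (y < -9 -> ((acc != -14 -> (3*acc <= 3*g + 5 or acc + v < -14 or (not (6*y > 12)) or (3*acc = -1 and acc = 0 and g + 2*y >= 2))) and ((not (acc != -14)) -> (((not (3*v > -9)) -> (3*acc <= 3*g + 5 or acc + v < -14 or (not (4*g + 2*y > 14)) or (3*acc = -1 and acc = 0 and g + y >= 9))) and (3*v > -9 -> (3*g <= 23 or 2*g + v < -8 or (not (6*y > 12)) or (6*g = 17 and 2*g = 6 and g + y >= 9)))))))


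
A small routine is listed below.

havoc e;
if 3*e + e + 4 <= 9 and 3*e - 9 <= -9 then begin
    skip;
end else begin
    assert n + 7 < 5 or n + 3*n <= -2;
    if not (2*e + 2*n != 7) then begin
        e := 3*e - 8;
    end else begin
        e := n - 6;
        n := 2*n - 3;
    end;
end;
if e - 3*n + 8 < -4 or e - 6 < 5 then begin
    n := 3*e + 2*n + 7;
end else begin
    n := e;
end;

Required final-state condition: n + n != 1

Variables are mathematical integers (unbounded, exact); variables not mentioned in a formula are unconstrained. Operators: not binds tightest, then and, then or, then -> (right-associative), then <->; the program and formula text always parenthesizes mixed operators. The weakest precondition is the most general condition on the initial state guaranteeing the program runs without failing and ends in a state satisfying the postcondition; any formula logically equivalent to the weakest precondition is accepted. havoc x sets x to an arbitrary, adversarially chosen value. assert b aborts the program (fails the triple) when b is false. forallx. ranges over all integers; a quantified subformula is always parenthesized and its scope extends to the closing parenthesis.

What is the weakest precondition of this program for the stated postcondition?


Working backward. After the program, the postcondition n + n != 1 must hold; in canonical form it is 2*n != 1.
Then branch requires 6*e + 4*n != -13; else branch requires 2*e != 1.
Before the if: ((e < 3*n - 12 or e < 11) -> 6*e + 4*n != -13) and ((not (e < 3*n - 12 or e < 11)) -> 2*e != 1)
Then branch requires ((e < 3*n - 12 or e < 11) -> 6*e + 4*n != -13) and ((not (e < 3*n - 12 or e < 11)) -> 2*e != 1); else branch requires (n < -2 or 4*n <= -2) and ((not (2*e + 2*n != 7)) -> (((3*e < 3*n - 4 or 3*e < 19) -> 18*e + 4*n != 35) and ((not (3*e < 3*n - 4 or 3*e < 19)) -> 6*e != 17))) and (2*e + 2*n != 7 -> (((5*n > 15 or n < 17) -> 14*n != 35) and ((not (5*n > 15 or n < 17)) -> 2*n != 13))).
Before the if: ((4*e <= 5 and 3*e <= 0) -> (((e < 3*n - 12 or e < 11) -> 6*e + 4*n != -13) and ((not (e < 3*n - 12 or e < 11)) -> 2*e != 1))) and ((not (4*e <= 5 and 3*e <= 0)) -> ((n < -2 or 4*n <= -2) and ((not (2*e + 2*n != 7)) -> (((3*e < 3*n - 4 or 3*e < 19) -> 18*e + 4*n != 35) and ((not (3*e < 3*n - 4 or 3*e < 19)) -> 6*e != 17))) and (2*e + 2*n != 7 -> (((5*n > 15 or n < 17) -> 14*n != 35) and ((not (5*n > 15 or n < 17)) -> 2*n != 13)))))
Before havoc e: forall e_1. (((4*e_1 <= 5 and 3*e_1 <= 0) -> (((e_1 < 3*n - 12 or e_1 < 11) -> 6*e_1 + 4*n != -13) and ((not (e_1 < 3*n - 12 or e_1 < 11)) -> 2*e_1 != 1))) and ((not (4*e_1 <= 5 and 3*e_1 <= 0)) -> ((n < -2 or 4*n <= -2) and ((not (2*e_1 + 2*n != 7)) -> (((3*e_1 < 3*n - 4 or 3*e_1 < 19) -> 18*e_1 + 4*n != 35) and ((not (3*e_1 < 3*n - 4 or 3*e_1 < 19)) -> 6*e_1 != 17))) and (2*e_1 + 2*n != 7 -> (((5*n > 15 or n < 17) -> 14*n != 35) and ((not (5*n > 15 or n < 17)) -> 2*n != 13))))))
Answer: WP = forall e_1. (((4*e_1 <= 5 and 3*e_1 <= 0) -> (((e_1 < 3*n - 12 or e_1 < 11) -> 6*e_1 + 4*n != -13) and ((not (e_1 < 3*n - 12 or e_1 < 11)) -> 2*e_1 != 1))) and ((not (4*e_1 <= 5 and 3*e_1 <= 0)) -> ((n < -2 or 4*n <= -2) and ((not (2*e_1 + 2*n != 7)) -> (((3*e_1 < 3*n - 4 or 3*e_1 < 19) -> 18*e_1 + 4*n != 35) and ((not (3*e_1 < 3*n - 4 or 3*e_1 < 19)) -> 6*e_1 != 17))) and (2*e_1 + 2*n != 7 -> (((5*n > 15 or n < 17) -> 14*n != 35) and ((not (5*n > 15 or n < 17)) -> 2*n != 13))))))


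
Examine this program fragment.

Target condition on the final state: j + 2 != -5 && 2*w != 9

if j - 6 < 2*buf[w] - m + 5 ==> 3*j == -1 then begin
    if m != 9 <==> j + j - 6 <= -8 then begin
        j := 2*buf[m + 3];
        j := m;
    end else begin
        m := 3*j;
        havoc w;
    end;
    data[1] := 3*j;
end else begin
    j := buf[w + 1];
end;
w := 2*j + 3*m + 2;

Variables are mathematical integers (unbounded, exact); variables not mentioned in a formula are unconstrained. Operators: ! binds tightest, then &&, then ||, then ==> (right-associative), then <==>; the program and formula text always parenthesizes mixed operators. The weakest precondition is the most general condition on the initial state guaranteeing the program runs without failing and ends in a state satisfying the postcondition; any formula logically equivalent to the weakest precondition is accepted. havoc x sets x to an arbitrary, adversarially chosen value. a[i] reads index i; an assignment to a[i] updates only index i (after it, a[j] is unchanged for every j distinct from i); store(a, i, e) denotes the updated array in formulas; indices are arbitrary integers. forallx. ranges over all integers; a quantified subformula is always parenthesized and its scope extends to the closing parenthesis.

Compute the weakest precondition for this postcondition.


Working backward. After the program, the postcondition j + 2 != -5 && 2*w != 9 must hold; in canonical form it is j != -7 && 2*w != 9.
Before w := 2*j + 3*m + 2: j != -7 && 4*j + 6*m != 5
Then branch requires ((m != 9 <==> 2*j <= -2) ==> (m != -7 && 10*m != 5)) && ((!(m != 9 <==> 2*j <= -2)) ==> (j != -7 && 22*j != 5)); else branch requires buf[w + 1] != -7 && 4*buf[w + 1] + 6*m != 5.
Before the if: ((j + m < 2*buf[w] + 11 ==> 3*j == -1) ==> (((m != 9 <==> 2*j <= -2) ==> (m != -7 && 10*m != 5)) && ((!(m != 9 <==> 2*j <= -2)) ==> (j != -7 && 22*j != 5)))) && ((!(j + m < 2*buf[w] + 11 ==> 3*j == -1)) ==> (buf[w + 1] != -7 && 4*buf[w + 1] + 6*m != 5))
Answer: WP = ((j + m < 2*buf[w] + 11 ==> 3*j == -1) ==> (((m != 9 <==> 2*j <= -2) ==> (m != -7 && 10*m != 5)) && ((!(m != 9 <==> 2*j <= -2)) ==> (j != -7 && 22*j != 5)))) && ((!(j + m < 2*buf[w] + 11 ==> 3*j == -1)) ==> (buf[w + 1] != -7 && 4*buf[w + 1] + 6*m != 5))


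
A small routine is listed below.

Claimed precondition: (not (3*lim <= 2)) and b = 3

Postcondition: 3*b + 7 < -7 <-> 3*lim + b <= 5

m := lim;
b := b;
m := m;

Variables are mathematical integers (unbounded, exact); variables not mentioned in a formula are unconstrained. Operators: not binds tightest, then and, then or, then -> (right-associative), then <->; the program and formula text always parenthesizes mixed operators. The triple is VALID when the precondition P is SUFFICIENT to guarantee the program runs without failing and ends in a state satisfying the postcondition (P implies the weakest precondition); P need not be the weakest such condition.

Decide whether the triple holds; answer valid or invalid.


Working backward. After the program, the postcondition 3*b + 7 < -7 <-> 3*lim + b <= 5 must hold; in canonical form it is 3*b < -14 <-> b + 3*lim <= 5.
Before m := m: 3*b < -14 <-> b + 3*lim <= 5
Before b := b: 3*b < -14 <-> b + 3*lim <= 5
Before m := lim: 3*b < -14 <-> b + 3*lim <= 5
The weakest precondition is 3*b < -14 <-> b + 3*lim <= 5.
Check whether (not (3*lim <= 2)) and b = 3 implies it.
Every state satisfying the precondition satisfies the weakest precondition: the implication holds.
Answer: valid


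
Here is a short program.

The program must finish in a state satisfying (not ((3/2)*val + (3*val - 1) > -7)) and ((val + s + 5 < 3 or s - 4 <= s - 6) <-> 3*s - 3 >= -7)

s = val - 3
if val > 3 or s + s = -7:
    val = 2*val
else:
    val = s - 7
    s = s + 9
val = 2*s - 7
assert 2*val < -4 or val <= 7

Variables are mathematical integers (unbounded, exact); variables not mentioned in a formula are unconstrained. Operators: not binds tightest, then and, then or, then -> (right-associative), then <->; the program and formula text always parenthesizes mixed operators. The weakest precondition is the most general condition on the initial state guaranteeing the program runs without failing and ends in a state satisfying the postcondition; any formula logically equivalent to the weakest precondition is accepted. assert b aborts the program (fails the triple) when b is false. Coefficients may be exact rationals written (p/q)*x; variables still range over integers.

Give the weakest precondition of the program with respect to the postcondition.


Working backward. After the program, the postcondition (not ((3/2)*val + (3*val - 1) > -7)) and ((val + s + 5 < 3 or s - 4 <= s - 6) <-> 3*s - 3 >= -7) must hold; in canonical form it is (not ((9/2)*val > -6)) and (s + val < -2 <-> 3*s >= -4).
Before assert 2*val < -4 or val <= 7: (2*val < -4 or val <= 7) and (not ((9/2)*val > -6)) and (s + val < -2 <-> 3*s >= -4)
Before val := 2*s - 7: (4*s < 10 or 2*s <= 14) and (not (9*s > 51/2)) and (3*s < 5 <-> 3*s >= -4)
Then branch requires (4*s < 10 or 2*s <= 14) and (not (9*s > 51/2)) and (3*s < 5 <-> 3*s >= -4); else branch requires (4*s < -26 or 2*s <= -4) and (not (9*s > -111/2)) and (3*s < -22 <-> 3*s >= -31).
Before the if: ((val > 3 or 2*s = -7) -> ((4*s < 10 or 2*s <= 14) and (not (9*s > 51/2)) and (3*s < 5 <-> 3*s >= -4))) and ((not (val > 3 or 2*s = -7)) -> ((4*s < -26 or 2*s <= -4) and (not (9*s > -111/2)) and (3*s < -22 <-> 3*s >= -31)))
Before s := val - 3: ((val > 3 or 2*val = -1) -> ((4*val < 22 or 2*val <= 20) and (not (9*val > 105/2)) and (3*val < 14 <-> 3*val >= 5))) and ((not (val > 3 or 2*val = -1)) -> ((4*val < -14 or 2*val <= 2) and (not (9*val > -57/2)) and (3*val < -13 <-> 3*val >= -22)))
Answer: WP = ((val > 3 or 2*val = -1) -> ((4*val < 22 or 2*val <= 20) and (not (9*val > 105/2)) and (3*val < 14 <-> 3*val >= 5))) and ((not (val > 3 or 2*val = -1)) -> ((4*val < -14 or 2*val <= 2) and (not (9*val > -57/2)) and (3*val < -13 <-> 3*val >= -22)))
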